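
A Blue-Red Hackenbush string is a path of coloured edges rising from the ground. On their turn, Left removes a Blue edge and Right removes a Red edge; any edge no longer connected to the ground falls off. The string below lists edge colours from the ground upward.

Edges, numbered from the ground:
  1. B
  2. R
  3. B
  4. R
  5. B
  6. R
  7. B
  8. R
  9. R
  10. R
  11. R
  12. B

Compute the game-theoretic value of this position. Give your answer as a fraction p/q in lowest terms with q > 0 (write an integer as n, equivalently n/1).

step 1: add B to get B; options L={ 0 } R={ — } gives 1
step 2: add R to get BR; options L={ 0 } R={ 1 } gives 1/2
step 3: add B to get BRB; options L={ 0,1/2 } R={ 1 } gives 3/4
step 4: add R to get BRBR; options L={ 0,1/2 } R={ 3/4,1 } gives 5/8
step 5: add B to get BRBRB; options L={ 0,1/2,5/8 } R={ 3/4,1 } gives 11/16
step 6: add R to get BRBRBR; options L={ 0,1/2,5/8 } R={ 11/16,3/4,1 } gives 21/32
step 7: add B to get BRBRBRB; options L={ 0,1/2,5/8,21/32 } R={ 11/16,3/4,1 } gives 43/64
step 8: add R to get BRBRBRBR; options L={ 0,1/2,5/8,21/32 } R={ 43/64,11/16,3/4,1 } gives 85/128
step 9: add R to get BRBRBRBRR; options L={ 0,1/2,5/8,21/32 } R={ 85/128,43/64,11/16,3/4,1 } gives 169/256
step 10: add R to get BRBRBRBRRR; options L={ 0,1/2,5/8,21/32 } R={ 169/256,85/128,43/64,11/16,3/4,1 } gives 337/512
step 11: add R to get BRBRBRBRRRR; options L={ 0,1/2,5/8,21/32 } R={ 337/512,169/256,85/128,43/64,11/16,3/4,1 } gives 673/1024
step 12: add B to get BRBRBRBRRRRB; options L={ 0,1/2,5/8,21/32,673/1024 } R={ 337/512,169/256,85/128,43/64,11/16,3/4,1 } gives 1347/2048

1347/2048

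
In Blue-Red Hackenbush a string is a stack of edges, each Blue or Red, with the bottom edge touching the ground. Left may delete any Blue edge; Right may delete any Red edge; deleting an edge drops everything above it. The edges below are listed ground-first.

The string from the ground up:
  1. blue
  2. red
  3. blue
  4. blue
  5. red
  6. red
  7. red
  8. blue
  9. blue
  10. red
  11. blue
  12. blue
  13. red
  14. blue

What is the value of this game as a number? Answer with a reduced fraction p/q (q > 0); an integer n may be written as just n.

6363/8192

G_1 [b]  L=[0]  R=[∅]  so 1
G_2 [br]  L=[0]  R=[1]  so 1/2
G_3 [brb]  L=[0,1/2]  R=[1]  so 3/4
G_4 [brbb]  L=[0,1/2,3/4]  R=[1]  so 7/8
G_5 [brbbr]  L=[0,1/2,3/4]  R=[7/8,1]  so 13/16
G_6 [brbbrr]  L=[0,1/2,3/4]  R=[13/16,7/8,1]  so 25/32
G_7 [brbbrrr]  L=[0,1/2,3/4]  R=[25/32,13/16,7/8,1]  so 49/64
G_8 [brbbrrrb]  L=[0,1/2,3/4,49/64]  R=[25/32,13/16,7/8,1]  so 99/128
G_9 [brbbrrrbb]  L=[0,1/2,3/4,49/64,99/128]  R=[25/32,13/16,7/8,1]  so 199/256
G_10 [brbbrrrbbr]  L=[0,1/2,3/4,49/64,99/128]  R=[199/256,25/32,13/16,7/8,1]  so 397/512
G_11 [brbbrrrbbrb]  L=[0,1/2,3/4,49/64,99/128,397/512]  R=[199/256,25/32,13/16,7/8,1]  so 795/1024
G_12 [brbbrrrbbrbb]  L=[0,1/2,3/4,49/64,99/128,397/512,795/1024]  R=[199/256,25/32,13/16,7/8,1]  so 1591/2048
G_13 [brbbrrrbbrbbr]  L=[0,1/2,3/4,49/64,99/128,397/512,795/1024]  R=[1591/2048,199/256,25/32,13/16,7/8,1]  so 3181/4096
G_14 [brbbrrrbbrbbrb]  L=[0,1/2,3/4,49/64,99/128,397/512,795/1024,3181/4096]  R=[1591/2048,199/256,25/32,13/16,7/8,1]  so 6363/8192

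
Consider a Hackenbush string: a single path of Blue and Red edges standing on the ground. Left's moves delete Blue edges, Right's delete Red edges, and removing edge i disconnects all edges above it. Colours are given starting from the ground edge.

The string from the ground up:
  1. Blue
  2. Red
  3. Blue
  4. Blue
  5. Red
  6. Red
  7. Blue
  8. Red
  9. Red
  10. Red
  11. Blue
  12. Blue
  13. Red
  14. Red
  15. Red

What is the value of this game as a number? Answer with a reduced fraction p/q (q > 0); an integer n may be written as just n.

edge 1 of 15 (Blue): { 0 | · } gives 1
edge 2 of 15 (Red): { 0 | 1 } gives 1/2
edge 3 of 15 (Blue): { 0,1/2 | 1 } gives 3/4
edge 4 of 15 (Blue): { 0,1/2,3/4 | 1 } gives 7/8
edge 5 of 15 (Red): { 0,1/2,3/4 | 7/8,1 } gives 13/16
edge 6 of 15 (Red): { 0,1/2,3/4 | 13/16,7/8,1 } gives 25/32
edge 7 of 15 (Blue): { 0,1/2,3/4,25/32 | 13/16,7/8,1 } gives 51/64
edge 8 of 15 (Red): { 0,1/2,3/4,25/32 | 51/64,13/16,7/8,1 } gives 101/128
edge 9 of 15 (Red): { 0,1/2,3/4,25/32 | 101/128,51/64,13/16,7/8,1 } gives 201/256
edge 10 of 15 (Red): { 0,1/2,3/4,25/32 | 201/256,101/128,51/64,13/16,7/8,1 } gives 401/512
edge 11 of 15 (Blue): { 0,1/2,3/4,25/32,401/512 | 201/256,101/128,51/64,13/16,7/8,1 } gives 803/1024
edge 12 of 15 (Blue): { 0,1/2,3/4,25/32,401/512,803/1024 | 201/256,101/128,51/64,13/16,7/8,1 } gives 1607/2048
edge 13 of 15 (Red): { 0,1/2,3/4,25/32,401/512,803/1024 | 1607/2048,201/256,101/128,51/64,13/16,7/8,1 } gives 3213/4096
edge 14 of 15 (Red): { 0,1/2,3/4,25/32,401/512,803/1024 | 3213/4096,1607/2048,201/256,101/128,51/64,13/16,7/8,1 } gives 6425/8192
edge 15 of 15 (Red): { 0,1/2,3/4,25/32,401/512,803/1024 | 6425/8192,3213/4096,1607/2048,201/256,101/128,51/64,13/16,7/8,1 } gives 12849/16384

12849/16384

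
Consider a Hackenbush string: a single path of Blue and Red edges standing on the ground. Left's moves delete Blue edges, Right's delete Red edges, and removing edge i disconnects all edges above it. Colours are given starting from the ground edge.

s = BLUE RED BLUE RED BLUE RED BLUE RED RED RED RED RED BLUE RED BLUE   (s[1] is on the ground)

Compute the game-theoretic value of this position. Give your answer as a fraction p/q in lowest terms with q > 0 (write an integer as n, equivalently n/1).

10763/16384

Prefix values for BLUE RED BLUE RED BLUE RED BLUE RED RED RED RED RED BLUE RED BLUE via {L|R} + simplicity:
edge 1 of 15 (BLUE): { 0 | — } -> 1
edge 2 of 15 (RED): { 0 | 1 } -> 1/2
edge 3 of 15 (BLUE): { 0, 1/2 | 1 } -> 3/4
edge 4 of 15 (RED): { 0, 1/2 | 3/4, 1 } -> 5/8
edge 5 of 15 (BLUE): { 0, 1/2, 5/8 | 3/4, 1 } -> 11/16
edge 6 of 15 (RED): { 0, 1/2, 5/8 | 11/16, 3/4, 1 } -> 21/32
edge 7 of 15 (BLUE): { 0, 1/2, 5/8, 21/32 | 11/16, 3/4, 1 } -> 43/64
edge 8 of 15 (RED): { 0, 1/2, 5/8, 21/32 | 43/64, 11/16, 3/4, 1 } -> 85/128
edge 9 of 15 (RED): { 0, 1/2, 5/8, 21/32 | 85/128, 43/64, 11/16, 3/4, 1 } -> 169/256
edge 10 of 15 (RED): { 0, 1/2, 5/8, 21/32 | 169/256, 85/128, 43/64, 11/16, 3/4, 1 } -> 337/512
edge 11 of 15 (RED): { 0, 1/2, 5/8, 21/32 | 337/512, 169/256, 85/128, 43/64, 11/16, 3/4, 1 } -> 673/1024
edge 12 of 15 (RED): { 0, 1/2, 5/8, 21/32 | 673/1024, 337/512, 169/256, 85/128, 43/64, 11/16, 3/4, 1 } -> 1345/2048
edge 13 of 15 (BLUE): { 0, 1/2, 5/8, 21/32, 1345/2048 | 673/1024, 337/512, 169/256, 85/128, 43/64, 11/16, 3/4, 1 } -> 2691/4096
edge 14 of 15 (RED): { 0, 1/2, 5/8, 21/32, 1345/2048 | 2691/4096, 673/1024, 337/512, 169/256, 85/128, 43/64, 11/16, 3/4, 1 } -> 5381/8192
edge 15 of 15 (BLUE): { 0, 1/2, 5/8, 21/32, 1345/2048, 5381/8192 | 2691/4096, 673/1024, 337/512, 169/256, 85/128, 43/64, 11/16, 3/4, 1 } -> 10763/16384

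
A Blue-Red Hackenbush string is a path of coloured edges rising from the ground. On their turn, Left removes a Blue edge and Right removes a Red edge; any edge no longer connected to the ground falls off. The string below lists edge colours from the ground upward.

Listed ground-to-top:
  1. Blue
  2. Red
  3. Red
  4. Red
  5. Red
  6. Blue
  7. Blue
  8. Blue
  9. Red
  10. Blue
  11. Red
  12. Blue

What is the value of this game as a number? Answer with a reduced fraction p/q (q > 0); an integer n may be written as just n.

edge 1 of 12 (Blue): { 0 | (no moves) } gives 1
edge 2 of 12 (Red): { 0 | 1 } gives 1/2
edge 3 of 12 (Red): { 0 | 1/2,1 } gives 1/4
edge 4 of 12 (Red): { 0 | 1/4,1/2,1 } gives 1/8
edge 5 of 12 (Red): { 0 | 1/8,1/4,1/2,1 } gives 1/16
edge 6 of 12 (Blue): { 0,1/16 | 1/8,1/4,1/2,1 } gives 3/32
edge 7 of 12 (Blue): { 0,1/16,3/32 | 1/8,1/4,1/2,1 } gives 7/64
edge 8 of 12 (Blue): { 0,1/16,3/32,7/64 | 1/8,1/4,1/2,1 } gives 15/128
edge 9 of 12 (Red): { 0,1/16,3/32,7/64 | 15/128,1/8,1/4,1/2,1 } gives 29/256
edge 10 of 12 (Blue): { 0,1/16,3/32,7/64,29/256 | 15/128,1/8,1/4,1/2,1 } gives 59/512
edge 11 of 12 (Red): { 0,1/16,3/32,7/64,29/256 | 59/512,15/128,1/8,1/4,1/2,1 } gives 117/1024
edge 12 of 12 (Blue): { 0,1/16,3/32,7/64,29/256,117/1024 | 59/512,15/128,1/8,1/4,1/2,1 } gives 235/2048

235/2048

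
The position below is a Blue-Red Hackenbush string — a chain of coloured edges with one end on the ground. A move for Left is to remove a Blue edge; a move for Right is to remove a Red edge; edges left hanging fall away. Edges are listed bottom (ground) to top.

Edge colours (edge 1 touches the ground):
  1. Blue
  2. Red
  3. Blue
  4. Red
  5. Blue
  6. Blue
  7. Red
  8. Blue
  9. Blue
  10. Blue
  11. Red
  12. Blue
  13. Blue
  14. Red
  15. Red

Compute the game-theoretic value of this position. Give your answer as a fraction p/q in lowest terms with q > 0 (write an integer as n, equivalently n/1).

11737/16384

Prefix values for Blue Red Blue Red Blue Blue Red Blue Blue Blue Red Blue Blue Red Red via {L|R} + simplicity:
1 of 15 · B · max L 0 · min R +∞ -> 1
2 of 15 · BR · max L 0 · min R 1 -> 1/2
3 of 15 · BRB · max L 1/2 · min R 1 -> 3/4
4 of 15 · BRBR · max L 1/2 · min R 3/4 -> 5/8
5 of 15 · BRBRB · max L 5/8 · min R 3/4 -> 11/16
6 of 15 · BRBRBB · max L 11/16 · min R 3/4 -> 23/32
7 of 15 · BRBRBBR · max L 11/16 · min R 23/32 -> 45/64
8 of 15 · BRBRBBRB · max L 45/64 · min R 23/32 -> 91/128
9 of 15 · BRBRBBRBB · max L 91/128 · min R 23/32 -> 183/256
10 of 15 · BRBRBBRBBB · max L 183/256 · min R 23/32 -> 367/512
11 of 15 · BRBRBBRBBBR · max L 183/256 · min R 367/512 -> 733/1024
12 of 15 · BRBRBBRBBBRB · max L 733/1024 · min R 367/512 -> 1467/2048
13 of 15 · BRBRBBRBBBRBB · max L 1467/2048 · min R 367/512 -> 2935/4096
14 of 15 · BRBRBBRBBBRBBR · max L 1467/2048 · min R 2935/4096 -> 5869/8192
15 of 15 · BRBRBBRBBBRBBRR · max L 1467/2048 · min R 5869/8192 -> 11737/16384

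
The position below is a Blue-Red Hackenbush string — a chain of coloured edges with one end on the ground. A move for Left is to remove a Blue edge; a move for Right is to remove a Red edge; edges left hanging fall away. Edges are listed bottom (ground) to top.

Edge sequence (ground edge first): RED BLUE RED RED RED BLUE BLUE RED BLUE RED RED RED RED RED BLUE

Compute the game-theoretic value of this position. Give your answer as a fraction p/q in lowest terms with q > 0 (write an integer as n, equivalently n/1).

R: Left { (no moves) }, Right { 0 } => simplest -1
RB: Left { -1 }, Right { 0 } => simplest -1/2
RBR: Left { -1 }, Right { -1/2; 0 } => simplest -3/4
RBRR: Left { -1 }, Right { -3/4; -1/2; 0 } => simplest -7/8
RBRRR: Left { -1 }, Right { -7/8; -3/4; -1/2; 0 } => simplest -15/16
RBRRRB: Left { -1; -15/16 }, Right { -7/8; -3/4; -1/2; 0 } => simplest -29/32
RBRRRBB: Left { -1; -15/16; -29/32 }, Right { -7/8; -3/4; -1/2; 0 } => simplest -57/64
RBRRRBBR: Left { -1; -15/16; -29/32 }, Right { -57/64; -7/8; -3/4; -1/2; 0 } => simplest -115/128
RBRRRBBRB: Left { -1; -15/16; -29/32; -115/128 }, Right { -57/64; -7/8; -3/4; -1/2; 0 } => simplest -229/256
RBRRRBBRBR: Left { -1; -15/16; -29/32; -115/128 }, Right { -229/256; -57/64; -7/8; -3/4; -1/2; 0 } => simplest -459/512
RBRRRBBRBRR: Left { -1; -15/16; -29/32; -115/128 }, Right { -459/512; -229/256; -57/64; -7/8; -3/4; -1/2; 0 } => simplest -919/1024
RBRRRBBRBRRR: Left { -1; -15/16; -29/32; -115/128 }, Right { -919/1024; -459/512; -229/256; -57/64; -7/8; -3/4; -1/2; 0 } => simplest -1839/2048
RBRRRBBRBRRRR: Left { -1; -15/16; -29/32; -115/128 }, Right { -1839/2048; -919/1024; -459/512; -229/256; -57/64; -7/8; -3/4; -1/2; 0 } => simplest -3679/4096
RBRRRBBRBRRRRR: Left { -1; -15/16; -29/32; -115/128 }, Right { -3679/4096; -1839/2048; -919/1024; -459/512; -229/256; -57/64; -7/8; -3/4; -1/2; 0 } => simplest -7359/8192
RBRRRBBRBRRRRRB: Left { -1; -15/16; -29/32; -115/128; -7359/8192 }, Right { -3679/4096; -1839/2048; -919/1024; -459/512; -229/256; -57/64; -7/8; -3/4; -1/2; 0 } => simplest -14717/16384

-14717/16384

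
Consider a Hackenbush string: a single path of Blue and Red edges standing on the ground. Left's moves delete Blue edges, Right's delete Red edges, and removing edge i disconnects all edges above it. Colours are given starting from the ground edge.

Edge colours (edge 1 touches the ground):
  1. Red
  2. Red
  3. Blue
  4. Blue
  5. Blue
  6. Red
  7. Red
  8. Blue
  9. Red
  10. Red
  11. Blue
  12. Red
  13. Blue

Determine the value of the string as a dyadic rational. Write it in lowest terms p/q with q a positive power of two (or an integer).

-2485/2048

Recurse on prefixes of the 13-edge string Red Red Blue Blue Blue Red Red Blue Red Red Blue Red Blue:
step 1: add Red to get R; options L={ · } R={ 0 } so -1
step 2: add Red to get RR; options L={ · } R={ -1; 0 } so -2
step 3: add Blue to get RRB; options L={ -2 } R={ -1; 0 } so -3/2
step 4: add Blue to get RRBB; options L={ -2; -3/2 } R={ -1; 0 } so -5/4
step 5: add Blue to get RRBBB; options L={ -2; -3/2; -5/4 } R={ -1; 0 } so -9/8
step 6: add Red to get RRBBBR; options L={ -2; -3/2; -5/4 } R={ -9/8; -1; 0 } so -19/16
step 7: add Red to get RRBBBRR; options L={ -2; -3/2; -5/4 } R={ -19/16; -9/8; -1; 0 } so -39/32
step 8: add Blue to get RRBBBRRB; options L={ -2; -3/2; -5/4; -39/32 } R={ -19/16; -9/8; -1; 0 } so -77/64
step 9: add Red to get RRBBBRRBR; options L={ -2; -3/2; -5/4; -39/32 } R={ -77/64; -19/16; -9/8; -1; 0 } so -155/128
step 10: add Red to get RRBBBRRBRR; options L={ -2; -3/2; -5/4; -39/32 } R={ -155/128; -77/64; -19/16; -9/8; -1; 0 } so -311/256
step 11: add Blue to get RRBBBRRBRRB; options L={ -2; -3/2; -5/4; -39/32; -311/256 } R={ -155/128; -77/64; -19/16; -9/8; -1; 0 } so -621/512
step 12: add Red to get RRBBBRRBRRBR; options L={ -2; -3/2; -5/4; -39/32; -311/256 } R={ -621/512; -155/128; -77/64; -19/16; -9/8; -1; 0 } so -1243/1024
step 13: add Blue to get RRBBBRRBRRBRB; options L={ -2; -3/2; -5/4; -39/32; -311/256; -1243/1024 } R={ -621/512; -155/128; -77/64; -19/16; -9/8; -1; 0 } so -2485/2048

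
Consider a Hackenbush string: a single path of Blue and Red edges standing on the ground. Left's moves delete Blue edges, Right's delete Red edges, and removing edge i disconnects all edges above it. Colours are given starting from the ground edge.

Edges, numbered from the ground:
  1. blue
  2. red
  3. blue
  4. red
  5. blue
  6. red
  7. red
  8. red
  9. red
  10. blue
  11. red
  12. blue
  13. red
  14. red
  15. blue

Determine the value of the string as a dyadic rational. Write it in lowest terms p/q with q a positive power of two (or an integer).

10323/16384

Recurse on prefixes of the 15-edge string blue red blue red blue red red red red blue red blue red red blue:
step 1: add blue to get b; options L={ 0 } R={ (no moves) } => 1
step 2: add red to get br; options L={ 0 } R={ 1 } => 1/2
step 3: add blue to get brb; options L={ 0,1/2 } R={ 1 } => 3/4
step 4: add red to get brbr; options L={ 0,1/2 } R={ 3/4,1 } => 5/8
step 5: add blue to get brbrb; options L={ 0,1/2,5/8 } R={ 3/4,1 } => 11/16
step 6: add red to get brbrbr; options L={ 0,1/2,5/8 } R={ 11/16,3/4,1 } => 21/32
step 7: add red to get brbrbrr; options L={ 0,1/2,5/8 } R={ 21/32,11/16,3/4,1 } => 41/64
step 8: add red to get brbrbrrr; options L={ 0,1/2,5/8 } R={ 41/64,21/32,11/16,3/4,1 } => 81/128
step 9: add red to get brbrbrrrr; options L={ 0,1/2,5/8 } R={ 81/128,41/64,21/32,11/16,3/4,1 } => 161/256
step 10: add blue to get brbrbrrrrb; options L={ 0,1/2,5/8,161/256 } R={ 81/128,41/64,21/32,11/16,3/4,1 } => 323/512
step 11: add red to get brbrbrrrrbr; options L={ 0,1/2,5/8,161/256 } R={ 323/512,81/128,41/64,21/32,11/16,3/4,1 } => 645/1024
step 12: add blue to get brbrbrrrrbrb; options L={ 0,1/2,5/8,161/256,645/1024 } R={ 323/512,81/128,41/64,21/32,11/16,3/4,1 } => 1291/2048
step 13: add red to get brbrbrrrrbrbr; options L={ 0,1/2,5/8,161/256,645/1024 } R={ 1291/2048,323/512,81/128,41/64,21/32,11/16,3/4,1 } => 2581/4096
step 14: add red to get brbrbrrrrbrbrr; options L={ 0,1/2,5/8,161/256,645/1024 } R={ 2581/4096,1291/2048,323/512,81/128,41/64,21/32,11/16,3/4,1 } => 5161/8192
step 15: add blue to get brbrbrrrrbrbrrb; options L={ 0,1/2,5/8,161/256,645/1024,5161/8192 } R={ 2581/4096,1291/2048,323/512,81/128,41/64,21/32,11/16,3/4,1 } => 10323/16384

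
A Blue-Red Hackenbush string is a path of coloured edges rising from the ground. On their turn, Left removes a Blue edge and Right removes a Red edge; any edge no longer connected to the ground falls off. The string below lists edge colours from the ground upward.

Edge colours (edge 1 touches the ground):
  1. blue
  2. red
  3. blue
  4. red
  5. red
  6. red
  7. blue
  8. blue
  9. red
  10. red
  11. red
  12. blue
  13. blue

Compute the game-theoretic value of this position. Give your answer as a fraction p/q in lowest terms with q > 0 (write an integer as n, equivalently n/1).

1 of 13 · b · max L 0 · min R +∞ = 1
2 of 13 · br · max L 0 · min R 1 = 1/2
3 of 13 · brb · max L 1/2 · min R 1 = 3/4
4 of 13 · brbr · max L 1/2 · min R 3/4 = 5/8
5 of 13 · brbrr · max L 1/2 · min R 5/8 = 9/16
6 of 13 · brbrrr · max L 1/2 · min R 9/16 = 17/32
7 of 13 · brbrrrb · max L 17/32 · min R 9/16 = 35/64
8 of 13 · brbrrrbb · max L 35/64 · min R 9/16 = 71/128
9 of 13 · brbrrrbbr · max L 35/64 · min R 71/128 = 141/256
10 of 13 · brbrrrbbrr · max L 35/64 · min R 141/256 = 281/512
11 of 13 · brbrrrbbrrr · max L 35/64 · min R 281/512 = 561/1024
12 of 13 · brbrrrbbrrrb · max L 561/1024 · min R 281/512 = 1123/2048
13 of 13 · brbrrrbbrrrbb · max L 1123/2048 · min R 281/512 = 2247/4096

2247/4096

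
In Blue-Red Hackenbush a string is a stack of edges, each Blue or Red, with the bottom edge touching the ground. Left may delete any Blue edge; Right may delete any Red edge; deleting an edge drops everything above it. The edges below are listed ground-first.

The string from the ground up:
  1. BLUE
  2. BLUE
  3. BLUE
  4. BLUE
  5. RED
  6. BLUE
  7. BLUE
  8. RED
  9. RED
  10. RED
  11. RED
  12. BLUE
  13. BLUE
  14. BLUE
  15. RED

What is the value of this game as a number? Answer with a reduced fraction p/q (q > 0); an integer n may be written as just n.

step 1: add BLUE to get B; options L={ 0 } R={  } -> 1
step 2: add BLUE to get BB; options L={ 0, 1 } R={  } -> 2
step 3: add BLUE to get BBB; options L={ 0, 1, 2 } R={  } -> 3
step 4: add BLUE to get BBBB; options L={ 0, 1, 2, 3 } R={  } -> 4
step 5: add RED to get BBBBR; options L={ 0, 1, 2, 3 } R={ 4 } -> 7/2
step 6: add BLUE to get BBBBRB; options L={ 0, 1, 2, 3, 7/2 } R={ 4 } -> 15/4
step 7: add BLUE to get BBBBRBB; options L={ 0, 1, 2, 3, 7/2, 15/4 } R={ 4 } -> 31/8
step 8: add RED to get BBBBRBBR; options L={ 0, 1, 2, 3, 7/2, 15/4 } R={ 31/8, 4 } -> 61/16
step 9: add RED to get BBBBRBBRR; options L={ 0, 1, 2, 3, 7/2, 15/4 } R={ 61/16, 31/8, 4 } -> 121/32
step 10: add RED to get BBBBRBBRRR; options L={ 0, 1, 2, 3, 7/2, 15/4 } R={ 121/32, 61/16, 31/8, 4 } -> 241/64
step 11: add RED to get BBBBRBBRRRR; options L={ 0, 1, 2, 3, 7/2, 15/4 } R={ 241/64, 121/32, 61/16, 31/8, 4 } -> 481/128
step 12: add BLUE to get BBBBRBBRRRRB; options L={ 0, 1, 2, 3, 7/2, 15/4, 481/128 } R={ 241/64, 121/32, 61/16, 31/8, 4 } -> 963/256
step 13: add BLUE to get BBBBRBBRRRRBB; options L={ 0, 1, 2, 3, 7/2, 15/4, 481/128, 963/256 } R={ 241/64, 121/32, 61/16, 31/8, 4 } -> 1927/512
step 14: add BLUE to get BBBBRBBRRRRBBB; options L={ 0, 1, 2, 3, 7/2, 15/4, 481/128, 963/256, 1927/512 } R={ 241/64, 121/32, 61/16, 31/8, 4 } -> 3855/1024
step 15: add RED to get BBBBRBBRRRRBBBR; options L={ 0, 1, 2, 3, 7/2, 15/4, 481/128, 963/256, 1927/512 } R={ 3855/1024, 241/64, 121/32, 61/16, 31/8, 4 } -> 7709/2048

7709/2048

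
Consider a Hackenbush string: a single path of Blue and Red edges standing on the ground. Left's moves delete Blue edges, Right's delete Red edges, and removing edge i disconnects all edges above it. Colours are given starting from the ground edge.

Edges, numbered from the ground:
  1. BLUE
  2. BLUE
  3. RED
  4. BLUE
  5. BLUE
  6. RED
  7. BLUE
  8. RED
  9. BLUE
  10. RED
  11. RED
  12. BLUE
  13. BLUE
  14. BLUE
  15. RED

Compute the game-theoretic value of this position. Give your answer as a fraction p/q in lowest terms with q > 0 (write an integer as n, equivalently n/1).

15005/8192

value(B) = { 0 | — } — 1
value(BB) = { 0,1 | — } — 2
value(BBR) = { 0,1 | 2 } — 3/2
value(BBRB) = { 0,1,3/2 | 2 } — 7/4
value(BBRBB) = { 0,1,3/2,7/4 | 2 } — 15/8
value(BBRBBR) = { 0,1,3/2,7/4 | 15/8,2 } — 29/16
value(BBRBBRB) = { 0,1,3/2,7/4,29/16 | 15/8,2 } — 59/32
value(BBRBBRBR) = { 0,1,3/2,7/4,29/16 | 59/32,15/8,2 } — 117/64
value(BBRBBRBRB) = { 0,1,3/2,7/4,29/16,117/64 | 59/32,15/8,2 } — 235/128
value(BBRBBRBRBR) = { 0,1,3/2,7/4,29/16,117/64 | 235/128,59/32,15/8,2 } — 469/256
value(BBRBBRBRBRR) = { 0,1,3/2,7/4,29/16,117/64 | 469/256,235/128,59/32,15/8,2 } — 937/512
value(BBRBBRBRBRRB) = { 0,1,3/2,7/4,29/16,117/64,937/512 | 469/256,235/128,59/32,15/8,2 } — 1875/1024
value(BBRBBRBRBRRBB) = { 0,1,3/2,7/4,29/16,117/64,937/512,1875/1024 | 469/256,235/128,59/32,15/8,2 } — 3751/2048
value(BBRBBRBRBRRBBB) = { 0,1,3/2,7/4,29/16,117/64,937/512,1875/1024,3751/2048 | 469/256,235/128,59/32,15/8,2 } — 7503/4096
value(BBRBBRBRBRRBBBR) = { 0,1,3/2,7/4,29/16,117/64,937/512,1875/1024,3751/2048 | 7503/4096,469/256,235/128,59/32,15/8,2 } — 15005/8192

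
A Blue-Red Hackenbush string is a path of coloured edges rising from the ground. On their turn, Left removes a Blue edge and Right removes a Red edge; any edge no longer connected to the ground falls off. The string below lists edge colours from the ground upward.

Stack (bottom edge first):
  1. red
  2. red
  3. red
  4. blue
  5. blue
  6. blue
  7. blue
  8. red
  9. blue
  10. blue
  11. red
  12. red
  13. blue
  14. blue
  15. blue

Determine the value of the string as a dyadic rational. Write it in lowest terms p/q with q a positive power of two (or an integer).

edge 1 of 15 (red): { — | 0 } => -1
edge 2 of 15 (red): { — | -1; 0 } => -2
edge 3 of 15 (red): { — | -2; -1; 0 } => -3
edge 4 of 15 (blue): { -3 | -2; -1; 0 } => -5/2
edge 5 of 15 (blue): { -3; -5/2 | -2; -1; 0 } => -9/4
edge 6 of 15 (blue): { -3; -5/2; -9/4 | -2; -1; 0 } => -17/8
edge 7 of 15 (blue): { -3; -5/2; -9/4; -17/8 | -2; -1; 0 } => -33/16
edge 8 of 15 (red): { -3; -5/2; -9/4; -17/8 | -33/16; -2; -1; 0 } => -67/32
edge 9 of 15 (blue): { -3; -5/2; -9/4; -17/8; -67/32 | -33/16; -2; -1; 0 } => -133/64
edge 10 of 15 (blue): { -3; -5/2; -9/4; -17/8; -67/32; -133/64 | -33/16; -2; -1; 0 } => -265/128
edge 11 of 15 (red): { -3; -5/2; -9/4; -17/8; -67/32; -133/64 | -265/128; -33/16; -2; -1; 0 } => -531/256
edge 12 of 15 (red): { -3; -5/2; -9/4; -17/8; -67/32; -133/64 | -531/256; -265/128; -33/16; -2; -1; 0 } => -1063/512
edge 13 of 15 (blue): { -3; -5/2; -9/4; -17/8; -67/32; -133/64; -1063/512 | -531/256; -265/128; -33/16; -2; -1; 0 } => -2125/1024
edge 14 of 15 (blue): { -3; -5/2; -9/4; -17/8; -67/32; -133/64; -1063/512; -2125/1024 | -531/256; -265/128; -33/16; -2; -1; 0 } => -4249/2048
edge 15 of 15 (blue): { -3; -5/2; -9/4; -17/8; -67/32; -133/64; -1063/512; -2125/1024; -4249/2048 | -531/256; -265/128; -33/16; -2; -1; 0 } => -8497/4096

-8497/4096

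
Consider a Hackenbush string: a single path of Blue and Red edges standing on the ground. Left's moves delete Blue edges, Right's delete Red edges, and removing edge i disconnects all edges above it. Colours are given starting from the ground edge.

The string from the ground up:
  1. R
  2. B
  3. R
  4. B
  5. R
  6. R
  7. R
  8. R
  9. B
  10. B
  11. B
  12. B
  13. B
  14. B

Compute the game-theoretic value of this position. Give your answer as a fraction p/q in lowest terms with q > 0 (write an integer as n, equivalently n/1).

-6017/8192

Recurse on prefixes of the 14-edge string R B R B R R R R B B B B B B:
R: Left { — }, Right { 0 } -> simplest -1
RB: Left { -1 }, Right { 0 } -> simplest -1/2
RBR: Left { -1 }, Right { -1/2; 0 } -> simplest -3/4
RBRB: Left { -1; -3/4 }, Right { -1/2; 0 } -> simplest -5/8
RBRBR: Left { -1; -3/4 }, Right { -5/8; -1/2; 0 } -> simplest -11/16
RBRBRR: Left { -1; -3/4 }, Right { -11/16; -5/8; -1/2; 0 } -> simplest -23/32
RBRBRRR: Left { -1; -3/4 }, Right { -23/32; -11/16; -5/8; -1/2; 0 } -> simplest -47/64
RBRBRRRR: Left { -1; -3/4 }, Right { -47/64; -23/32; -11/16; -5/8; -1/2; 0 } -> simplest -95/128
RBRBRRRRB: Left { -1; -3/4; -95/128 }, Right { -47/64; -23/32; -11/16; -5/8; -1/2; 0 } -> simplest -189/256
RBRBRRRRBB: Left { -1; -3/4; -95/128; -189/256 }, Right { -47/64; -23/32; -11/16; -5/8; -1/2; 0 } -> simplest -377/512
RBRBRRRRBBB: Left { -1; -3/4; -95/128; -189/256; -377/512 }, Right { -47/64; -23/32; -11/16; -5/8; -1/2; 0 } -> simplest -753/1024
RBRBRRRRBBBB: Left { -1; -3/4; -95/128; -189/256; -377/512; -753/1024 }, Right { -47/64; -23/32; -11/16; -5/8; -1/2; 0 } -> simplest -1505/2048
RBRBRRRRBBBBB: Left { -1; -3/4; -95/128; -189/256; -377/512; -753/1024; -1505/2048 }, Right { -47/64; -23/32; -11/16; -5/8; -1/2; 0 } -> simplest -3009/4096
RBRBRRRRBBBBBB: Left { -1; -3/4; -95/128; -189/256; -377/512; -753/1024; -1505/2048; -3009/4096 }, Right { -47/64; -23/32; -11/16; -5/8; -1/2; 0 } -> simplest -6017/8192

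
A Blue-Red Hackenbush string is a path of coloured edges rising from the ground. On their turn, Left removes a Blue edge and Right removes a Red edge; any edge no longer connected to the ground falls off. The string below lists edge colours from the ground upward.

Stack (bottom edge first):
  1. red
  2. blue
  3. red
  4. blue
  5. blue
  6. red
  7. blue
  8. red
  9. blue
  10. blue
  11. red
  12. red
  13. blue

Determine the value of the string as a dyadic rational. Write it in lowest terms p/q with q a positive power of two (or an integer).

-2381/4096

g(r) = { ∅ | 0 } so -1
g(rb) = { -1 | 0 } so -1/2
g(rbr) = { -1 | -1/2; 0 } so -3/4
g(rbrb) = { -1; -3/4 | -1/2; 0 } so -5/8
g(rbrbb) = { -1; -3/4; -5/8 | -1/2; 0 } so -9/16
g(rbrbbr) = { -1; -3/4; -5/8 | -9/16; -1/2; 0 } so -19/32
g(rbrbbrb) = { -1; -3/4; -5/8; -19/32 | -9/16; -1/2; 0 } so -37/64
g(rbrbbrbr) = { -1; -3/4; -5/8; -19/32 | -37/64; -9/16; -1/2; 0 } so -75/128
g(rbrbbrbrb) = { -1; -3/4; -5/8; -19/32; -75/128 | -37/64; -9/16; -1/2; 0 } so -149/256
g(rbrbbrbrbb) = { -1; -3/4; -5/8; -19/32; -75/128; -149/256 | -37/64; -9/16; -1/2; 0 } so -297/512
g(rbrbbrbrbbr) = { -1; -3/4; -5/8; -19/32; -75/128; -149/256 | -297/512; -37/64; -9/16; -1/2; 0 } so -595/1024
g(rbrbbrbrbbrr) = { -1; -3/4; -5/8; -19/32; -75/128; -149/256 | -595/1024; -297/512; -37/64; -9/16; -1/2; 0 } so -1191/2048
g(rbrbbrbrbbrrb) = { -1; -3/4; -5/8; -19/32; -75/128; -149/256; -1191/2048 | -595/1024; -297/512; -37/64; -9/16; -1/2; 0 } so -2381/4096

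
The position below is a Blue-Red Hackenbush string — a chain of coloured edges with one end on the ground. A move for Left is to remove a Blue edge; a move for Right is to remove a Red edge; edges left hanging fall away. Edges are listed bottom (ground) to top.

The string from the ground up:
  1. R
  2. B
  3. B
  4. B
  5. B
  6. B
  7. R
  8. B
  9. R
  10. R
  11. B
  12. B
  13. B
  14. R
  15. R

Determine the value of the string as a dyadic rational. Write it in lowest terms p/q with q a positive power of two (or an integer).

value_1 [R]  L=[·]  R=[0]  → -1
value_2 [RB]  L=[-1]  R=[0]  → -1/2
value_3 [RBB]  L=[-1,-1/2]  R=[0]  → -1/4
value_4 [RBBB]  L=[-1,-1/2,-1/4]  R=[0]  → -1/8
value_5 [RBBBB]  L=[-1,-1/2,-1/4,-1/8]  R=[0]  → -1/16
value_6 [RBBBBB]  L=[-1,-1/2,-1/4,-1/8,-1/16]  R=[0]  → -1/32
value_7 [RBBBBBR]  L=[-1,-1/2,-1/4,-1/8,-1/16]  R=[-1/32,0]  → -3/64
value_8 [RBBBBBRB]  L=[-1,-1/2,-1/4,-1/8,-1/16,-3/64]  R=[-1/32,0]  → -5/128
value_9 [RBBBBBRBR]  L=[-1,-1/2,-1/4,-1/8,-1/16,-3/64]  R=[-5/128,-1/32,0]  → -11/256
value_10 [RBBBBBRBRR]  L=[-1,-1/2,-1/4,-1/8,-1/16,-3/64]  R=[-11/256,-5/128,-1/32,0]  → -23/512
value_11 [RBBBBBRBRRB]  L=[-1,-1/2,-1/4,-1/8,-1/16,-3/64,-23/512]  R=[-11/256,-5/128,-1/32,0]  → -45/1024
value_12 [RBBBBBRBRRBB]  L=[-1,-1/2,-1/4,-1/8,-1/16,-3/64,-23/512,-45/1024]  R=[-11/256,-5/128,-1/32,0]  → -89/2048
value_13 [RBBBBBRBRRBBB]  L=[-1,-1/2,-1/4,-1/8,-1/16,-3/64,-23/512,-45/1024,-89/2048]  R=[-11/256,-5/128,-1/32,0]  → -177/4096
value_14 [RBBBBBRBRRBBBR]  L=[-1,-1/2,-1/4,-1/8,-1/16,-3/64,-23/512,-45/1024,-89/2048]  R=[-177/4096,-11/256,-5/128,-1/32,0]  → -355/8192
value_15 [RBBBBBRBRRBBBRR]  L=[-1,-1/2,-1/4,-1/8,-1/16,-3/64,-23/512,-45/1024,-89/2048]  R=[-355/8192,-177/4096,-11/256,-5/128,-1/32,0]  → -711/16384

-711/16384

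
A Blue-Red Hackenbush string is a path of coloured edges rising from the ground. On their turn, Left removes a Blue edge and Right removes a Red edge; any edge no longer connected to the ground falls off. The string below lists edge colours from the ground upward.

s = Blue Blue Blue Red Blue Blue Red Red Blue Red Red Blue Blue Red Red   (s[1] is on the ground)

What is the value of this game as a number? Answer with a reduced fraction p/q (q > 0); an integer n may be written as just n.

11417/4096

1 of 15 · B · max L 0 · min R +∞ → 1
2 of 15 · BB · max L 1 · min R +∞ → 2
3 of 15 · BBB · max L 2 · min R +∞ → 3
4 of 15 · BBBR · max L 2 · min R 3 → 5/2
5 of 15 · BBBRB · max L 5/2 · min R 3 → 11/4
6 of 15 · BBBRBB · max L 11/4 · min R 3 → 23/8
7 of 15 · BBBRBBR · max L 11/4 · min R 23/8 → 45/16
8 of 15 · BBBRBBRR · max L 11/4 · min R 45/16 → 89/32
9 of 15 · BBBRBBRRB · max L 89/32 · min R 45/16 → 179/64
10 of 15 · BBBRBBRRBR · max L 89/32 · min R 179/64 → 357/128
11 of 15 · BBBRBBRRBRR · max L 89/32 · min R 357/128 → 713/256
12 of 15 · BBBRBBRRBRRB · max L 713/256 · min R 357/128 → 1427/512
13 of 15 · BBBRBBRRBRRBB · max L 1427/512 · min R 357/128 → 2855/1024
14 of 15 · BBBRBBRRBRRBBR · max L 1427/512 · min R 2855/1024 → 5709/2048
15 of 15 · BBBRBBRRBRRBBRR · max L 1427/512 · min R 5709/2048 → 11417/4096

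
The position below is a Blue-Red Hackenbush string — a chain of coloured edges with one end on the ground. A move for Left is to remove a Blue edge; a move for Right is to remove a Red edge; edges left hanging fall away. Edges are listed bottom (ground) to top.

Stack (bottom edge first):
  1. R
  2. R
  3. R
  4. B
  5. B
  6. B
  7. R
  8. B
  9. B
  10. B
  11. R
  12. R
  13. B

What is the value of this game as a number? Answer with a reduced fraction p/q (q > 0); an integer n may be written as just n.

-2189/1024

Recurse on prefixes of the 13-edge string R R R B B B R B B B R R B:
R: Left { none }, Right { 0 } — simplest -1
RR: Left { none }, Right { -1, 0 } — simplest -2
RRR: Left { none }, Right { -2, -1, 0 } — simplest -3
RRRB: Left { -3 }, Right { -2, -1, 0 } — simplest -5/2
RRRBB: Left { -3, -5/2 }, Right { -2, -1, 0 } — simplest -9/4
RRRBBB: Left { -3, -5/2, -9/4 }, Right { -2, -1, 0 } — simplest -17/8
RRRBBBR: Left { -3, -5/2, -9/4 }, Right { -17/8, -2, -1, 0 } — simplest -35/16
RRRBBBRB: Left { -3, -5/2, -9/4, -35/16 }, Right { -17/8, -2, -1, 0 } — simplest -69/32
RRRBBBRBB: Left { -3, -5/2, -9/4, -35/16, -69/32 }, Right { -17/8, -2, -1, 0 } — simplest -137/64
RRRBBBRBBB: Left { -3, -5/2, -9/4, -35/16, -69/32, -137/64 }, Right { -17/8, -2, -1, 0 } — simplest -273/128
RRRBBBRBBBR: Left { -3, -5/2, -9/4, -35/16, -69/32, -137/64 }, Right { -273/128, -17/8, -2, -1, 0 } — simplest -547/256
RRRBBBRBBBRR: Left { -3, -5/2, -9/4, -35/16, -69/32, -137/64 }, Right { -547/256, -273/128, -17/8, -2, -1, 0 } — simplest -1095/512
RRRBBBRBBBRRB: Left { -3, -5/2, -9/4, -35/16, -69/32, -137/64, -1095/512 }, Right { -547/256, -273/128, -17/8, -2, -1, 0 } — simplest -2189/1024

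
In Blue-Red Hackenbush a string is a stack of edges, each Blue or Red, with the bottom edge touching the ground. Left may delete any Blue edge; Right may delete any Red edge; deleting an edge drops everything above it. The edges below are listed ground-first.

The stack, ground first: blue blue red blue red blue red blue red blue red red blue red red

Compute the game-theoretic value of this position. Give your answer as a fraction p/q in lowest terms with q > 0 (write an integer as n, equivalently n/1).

13641/8192

Prefix values for blue blue red blue red blue red blue red blue red red blue red red via {L|R} + simplicity:
step 1: add blue to get b; options L={ 0 } R={ (no moves) } gives 1
step 2: add blue to get bb; options L={ 0,1 } R={ (no moves) } gives 2
step 3: add red to get bbr; options L={ 0,1 } R={ 2 } gives 3/2
step 4: add blue to get bbrb; options L={ 0,1,3/2 } R={ 2 } gives 7/4
step 5: add red to get bbrbr; options L={ 0,1,3/2 } R={ 7/4,2 } gives 13/8
step 6: add blue to get bbrbrb; options L={ 0,1,3/2,13/8 } R={ 7/4,2 } gives 27/16
step 7: add red to get bbrbrbr; options L={ 0,1,3/2,13/8 } R={ 27/16,7/4,2 } gives 53/32
step 8: add blue to get bbrbrbrb; options L={ 0,1,3/2,13/8,53/32 } R={ 27/16,7/4,2 } gives 107/64
step 9: add red to get bbrbrbrbr; options L={ 0,1,3/2,13/8,53/32 } R={ 107/64,27/16,7/4,2 } gives 213/128
step 10: add blue to get bbrbrbrbrb; options L={ 0,1,3/2,13/8,53/32,213/128 } R={ 107/64,27/16,7/4,2 } gives 427/256
step 11: add red to get bbrbrbrbrbr; options L={ 0,1,3/2,13/8,53/32,213/128 } R={ 427/256,107/64,27/16,7/4,2 } gives 853/512
step 12: add red to get bbrbrbrbrbrr; options L={ 0,1,3/2,13/8,53/32,213/128 } R={ 853/512,427/256,107/64,27/16,7/4,2 } gives 1705/1024
step 13: add blue to get bbrbrbrbrbrrb; options L={ 0,1,3/2,13/8,53/32,213/128,1705/1024 } R={ 853/512,427/256,107/64,27/16,7/4,2 } gives 3411/2048
step 14: add red to get bbrbrbrbrbrrbr; options L={ 0,1,3/2,13/8,53/32,213/128,1705/1024 } R={ 3411/2048,853/512,427/256,107/64,27/16,7/4,2 } gives 6821/4096
step 15: add red to get bbrbrbrbrbrrbrr; options L={ 0,1,3/2,13/8,53/32,213/128,1705/1024 } R={ 6821/4096,3411/2048,853/512,427/256,107/64,27/16,7/4,2 } gives 13641/8192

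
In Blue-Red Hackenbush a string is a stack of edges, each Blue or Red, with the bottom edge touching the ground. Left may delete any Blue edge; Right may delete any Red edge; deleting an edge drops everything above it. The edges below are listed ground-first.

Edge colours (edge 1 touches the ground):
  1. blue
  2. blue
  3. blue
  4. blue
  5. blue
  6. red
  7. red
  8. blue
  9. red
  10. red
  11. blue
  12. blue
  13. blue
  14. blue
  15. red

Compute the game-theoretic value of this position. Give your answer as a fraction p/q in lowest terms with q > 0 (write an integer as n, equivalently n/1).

4413/1024

Recurse on prefixes of the 15-edge string blue blue blue blue blue red red blue red red blue blue blue blue red:
step 1: add blue to get b; options L={ 0 } R={ (no moves) } = 1
step 2: add blue to get bb; options L={ 0 1 } R={ (no moves) } = 2
step 3: add blue to get bbb; options L={ 0 1 2 } R={ (no moves) } = 3
step 4: add blue to get bbbb; options L={ 0 1 2 3 } R={ (no moves) } = 4
step 5: add blue to get bbbbb; options L={ 0 1 2 3 4 } R={ (no moves) } = 5
step 6: add red to get bbbbbr; options L={ 0 1 2 3 4 } R={ 5 } = 9/2
step 7: add red to get bbbbbrr; options L={ 0 1 2 3 4 } R={ 9/2 5 } = 17/4
step 8: add blue to get bbbbbrrb; options L={ 0 1 2 3 4 17/4 } R={ 9/2 5 } = 35/8
step 9: add red to get bbbbbrrbr; options L={ 0 1 2 3 4 17/4 } R={ 35/8 9/2 5 } = 69/16
step 10: add red to get bbbbbrrbrr; options L={ 0 1 2 3 4 17/4 } R={ 69/16 35/8 9/2 5 } = 137/32
step 11: add blue to get bbbbbrrbrrb; options L={ 0 1 2 3 4 17/4 137/32 } R={ 69/16 35/8 9/2 5 } = 275/64
step 12: add blue to get bbbbbrrbrrbb; options L={ 0 1 2 3 4 17/4 137/32 275/64 } R={ 69/16 35/8 9/2 5 } = 551/128
step 13: add blue to get bbbbbrrbrrbbb; options L={ 0 1 2 3 4 17/4 137/32 275/64 551/128 } R={ 69/16 35/8 9/2 5 } = 1103/256
step 14: add blue to get bbbbbrrbrrbbbb; options L={ 0 1 2 3 4 17/4 137/32 275/64 551/128 1103/256 } R={ 69/16 35/8 9/2 5 } = 2207/512
step 15: add red to get bbbbbrrbrrbbbbr; options L={ 0 1 2 3 4 17/4 137/32 275/64 551/128 1103/256 } R={ 2207/512 69/16 35/8 9/2 5 } = 4413/1024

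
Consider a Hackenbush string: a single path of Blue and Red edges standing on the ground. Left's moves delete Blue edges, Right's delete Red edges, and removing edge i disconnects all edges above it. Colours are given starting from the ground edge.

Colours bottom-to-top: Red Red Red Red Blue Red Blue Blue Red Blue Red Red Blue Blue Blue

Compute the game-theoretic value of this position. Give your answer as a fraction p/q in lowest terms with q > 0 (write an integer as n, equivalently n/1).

Build G(s[:k]) for k = 1..15, string s = Red Red Red Red Blue Red Blue Blue Red Blue Red Red Blue Blue Blue.
step 1: add Red to get R; options L={ ∅ } R={ 0 } → -1
step 2: add Red to get RR; options L={ ∅ } R={ -1; 0 } → -2
step 3: add Red to get RRR; options L={ ∅ } R={ -2; -1; 0 } → -3
step 4: add Red to get RRRR; options L={ ∅ } R={ -3; -2; -1; 0 } → -4
step 5: add Blue to get RRRRB; options L={ -4 } R={ -3; -2; -1; 0 } → -7/2
step 6: add Red to get RRRRBR; options L={ -4 } R={ -7/2; -3; -2; -1; 0 } → -15/4
step 7: add Blue to get RRRRBRB; options L={ -4; -15/4 } R={ -7/2; -3; -2; -1; 0 } → -29/8
step 8: add Blue to get RRRRBRBB; options L={ -4; -15/4; -29/8 } R={ -7/2; -3; -2; -1; 0 } → -57/16
step 9: add Red to get RRRRBRBBR; options L={ -4; -15/4; -29/8 } R={ -57/16; -7/2; -3; -2; -1; 0 } → -115/32
step 10: add Blue to get RRRRBRBBRB; options L={ -4; -15/4; -29/8; -115/32 } R={ -57/16; -7/2; -3; -2; -1; 0 } → -229/64
step 11: add Red to get RRRRBRBBRBR; options L={ -4; -15/4; -29/8; -115/32 } R={ -229/64; -57/16; -7/2; -3; -2; -1; 0 } → -459/128
step 12: add Red to get RRRRBRBBRBRR; options L={ -4; -15/4; -29/8; -115/32 } R={ -459/128; -229/64; -57/16; -7/2; -3; -2; -1; 0 } → -919/256
step 13: add Blue to get RRRRBRBBRBRRB; options L={ -4; -15/4; -29/8; -115/32; -919/256 } R={ -459/128; -229/64; -57/16; -7/2; -3; -2; -1; 0 } → -1837/512
step 14: add Blue to get RRRRBRBBRBRRBB; options L={ -4; -15/4; -29/8; -115/32; -919/256; -1837/512 } R={ -459/128; -229/64; -57/16; -7/2; -3; -2; -1; 0 } → -3673/1024
step 15: add Blue to get RRRRBRBBRBRRBBB; options L={ -4; -15/4; -29/8; -115/32; -919/256; -1837/512; -3673/1024 } R={ -459/128; -229/64; -57/16; -7/2; -3; -2; -1; 0 } → -7345/2048

-7345/2048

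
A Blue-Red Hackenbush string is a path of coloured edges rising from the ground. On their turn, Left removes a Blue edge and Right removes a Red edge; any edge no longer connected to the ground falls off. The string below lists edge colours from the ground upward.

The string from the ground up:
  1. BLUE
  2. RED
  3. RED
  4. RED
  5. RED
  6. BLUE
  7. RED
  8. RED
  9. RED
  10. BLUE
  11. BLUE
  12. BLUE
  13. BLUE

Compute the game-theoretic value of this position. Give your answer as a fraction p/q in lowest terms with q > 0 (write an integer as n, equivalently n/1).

287/4096

edge 1 of 13 (BLUE): { 0 | ∅ } gives 1
edge 2 of 13 (RED): { 0 | 1 } gives 1/2
edge 3 of 13 (RED): { 0 | 1/2,1 } gives 1/4
edge 4 of 13 (RED): { 0 | 1/4,1/2,1 } gives 1/8
edge 5 of 13 (RED): { 0 | 1/8,1/4,1/2,1 } gives 1/16
edge 6 of 13 (BLUE): { 0,1/16 | 1/8,1/4,1/2,1 } gives 3/32
edge 7 of 13 (RED): { 0,1/16 | 3/32,1/8,1/4,1/2,1 } gives 5/64
edge 8 of 13 (RED): { 0,1/16 | 5/64,3/32,1/8,1/4,1/2,1 } gives 9/128
edge 9 of 13 (RED): { 0,1/16 | 9/128,5/64,3/32,1/8,1/4,1/2,1 } gives 17/256
edge 10 of 13 (BLUE): { 0,1/16,17/256 | 9/128,5/64,3/32,1/8,1/4,1/2,1 } gives 35/512
edge 11 of 13 (BLUE): { 0,1/16,17/256,35/512 | 9/128,5/64,3/32,1/8,1/4,1/2,1 } gives 71/1024
edge 12 of 13 (BLUE): { 0,1/16,17/256,35/512,71/1024 | 9/128,5/64,3/32,1/8,1/4,1/2,1 } gives 143/2048
edge 13 of 13 (BLUE): { 0,1/16,17/256,35/512,71/1024,143/2048 | 9/128,5/64,3/32,1/8,1/4,1/2,1 } gives 287/4096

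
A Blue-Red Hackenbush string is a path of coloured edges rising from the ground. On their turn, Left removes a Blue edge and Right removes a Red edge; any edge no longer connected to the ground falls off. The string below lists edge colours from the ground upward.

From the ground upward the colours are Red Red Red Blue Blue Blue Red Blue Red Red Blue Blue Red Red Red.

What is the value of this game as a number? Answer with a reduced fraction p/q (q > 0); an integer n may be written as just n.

Recurse on prefixes of the 15-edge string Red Red Red Blue Blue Blue Red Blue Red Red Blue Blue Red Red Red:
edge 1 of 15 (Red): { (no moves) | 0 } → -1
edge 2 of 15 (Red): { (no moves) | -1, 0 } → -2
edge 3 of 15 (Red): { (no moves) | -2, -1, 0 } → -3
edge 4 of 15 (Blue): { -3 | -2, -1, 0 } → -5/2
edge 5 of 15 (Blue): { -3, -5/2 | -2, -1, 0 } → -9/4
edge 6 of 15 (Blue): { -3, -5/2, -9/4 | -2, -1, 0 } → -17/8
edge 7 of 15 (Red): { -3, -5/2, -9/4 | -17/8, -2, -1, 0 } → -35/16
edge 8 of 15 (Blue): { -3, -5/2, -9/4, -35/16 | -17/8, -2, -1, 0 } → -69/32
edge 9 of 15 (Red): { -3, -5/2, -9/4, -35/16 | -69/32, -17/8, -2, -1, 0 } → -139/64
edge 10 of 15 (Red): { -3, -5/2, -9/4, -35/16 | -139/64, -69/32, -17/8, -2, -1, 0 } → -279/128
edge 11 of 15 (Blue): { -3, -5/2, -9/4, -35/16, -279/128 | -139/64, -69/32, -17/8, -2, -1, 0 } → -557/256
edge 12 of 15 (Blue): { -3, -5/2, -9/4, -35/16, -279/128, -557/256 | -139/64, -69/32, -17/8, -2, -1, 0 } → -1113/512
edge 13 of 15 (Red): { -3, -5/2, -9/4, -35/16, -279/128, -557/256 | -1113/512, -139/64, -69/32, -17/8, -2, -1, 0 } → -2227/1024
edge 14 of 15 (Red): { -3, -5/2, -9/4, -35/16, -279/128, -557/256 | -2227/1024, -1113/512, -139/64, -69/32, -17/8, -2, -1, 0 } → -4455/2048
edge 15 of 15 (Red): { -3, -5/2, -9/4, -35/16, -279/128, -557/256 | -4455/2048, -2227/1024, -1113/512, -139/64, -69/32, -17/8, -2, -1, 0 } → -8911/4096

-8911/4096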